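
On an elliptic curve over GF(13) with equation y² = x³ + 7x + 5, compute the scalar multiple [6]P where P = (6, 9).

Repeated addition: build up to 6P.
2P: tangent at (6, 9): λ = (3·6² + 7)/(2·9) ≡ 11/5. 5⁻¹ ≡ 8 (mod 13), so λ ≡ 11·8 ≡ 10.
  x = λ² - 6 - 6 = 100 - 12 ≡ 10; y = λ·(6 - 10) - 9 ≡ 3. → (10, 3)
3P: (10, 3) + (6, 9). λ = (9 - 3)/(6 - 10) ≡ 6/9 mod 13. 9⁻¹ ≡ 3 (mod 13), so λ ≡ 5.
  x = λ² - 10 - 6 = 25 - 16 ≡ 9; y = λ·(10 - 9) - 3 ≡ 2. → (9, 2)
4P: (9, 2) + (6, 9). λ = (9 - 2)/(6 - 9) ≡ 7/10 mod 13. 10⁻¹ ≡ 4 (mod 13), so λ ≡ 2.
  x = λ² - 9 - 6 = 4 - 15 ≡ 2; y = λ·(9 - 2) - 2 ≡ 12. → (2, 12)
5P: (2, 12) + (6, 9). λ = (9 - 12)/(6 - 2) ≡ 10/4 mod 13. 4⁻¹ ≡ 10 (mod 13), so λ ≡ 9.
  x = λ² - 2 - 6 = 81 - 8 ≡ 8; y = λ·(2 - 8) - 12 ≡ 12. → (8, 12)
6P: (8, 12) + (6, 9). λ = (9 - 12)/(6 - 8) ≡ 10/11 mod 13. 11⁻¹ ≡ 6 (mod 13) since 11·6 = 66 ≡ 1, so λ ≡ 8.
  x = λ² - 8 - 6 = 64 - 14 ≡ 11; y = λ·(8 - 11) - 12 ≡ 3. → (11, 3)

(11, 3)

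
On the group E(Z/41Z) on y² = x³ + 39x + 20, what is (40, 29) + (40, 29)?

(23, 13)

tangent at (40, 29): λ = (3·40² + 39)/(2·29) ≡ 1/17. 17⁻¹ ≡ 29 (mod 41) since 17·29 = 493 ≡ 1, so λ ≡ 1·29 ≡ 29.
  x = λ² - 40 - 40 = 841 - 80 ≡ 23; y = λ·(40 - 23) - 29 ≡ 13. → (23, 13)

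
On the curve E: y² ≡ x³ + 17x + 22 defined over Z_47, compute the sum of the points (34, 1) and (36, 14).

(31, 42)

(34, 1) + (36, 14). λ = (14 - 1)/(36 - 34) ≡ 13/2 mod 47. 2⁻¹ ≡ 24 (mod 47), so λ ≡ 30.
  x = λ² - 34 - 36 = 900 - 70 ≡ 31; y = λ·(34 - 31) - 1 ≡ 42. → (31, 42)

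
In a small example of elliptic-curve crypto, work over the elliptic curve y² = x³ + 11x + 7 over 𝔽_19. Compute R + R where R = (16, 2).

tangent at (16, 2): λ = (3·16² + 11)/(2·2) ≡ 0/4. 4⁻¹ ≡ 5 (mod 19), so λ ≡ 0·5 ≡ 0.
  x = λ² - 16 - 16 = 0 - 32 ≡ 6; y = λ·(16 - 6) - 2 ≡ 17. → (6, 17)

(6, 17)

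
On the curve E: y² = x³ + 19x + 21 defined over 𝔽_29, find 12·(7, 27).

Write P = (7, 27).
Double-and-add on 12 = (1100)₂. Start with P = (7, 27) for the leading 1-bit.
double: tangent at (7, 27): λ = (3·7² + 19)/(2·27) ≡ 21/25. 25⁻¹ ≡ 7 (mod 29) since 25·7 = 175 ≡ 1, so λ ≡ 21·7 ≡ 2.
  x = λ² - 7 - 7 = 4 - 14 ≡ 19; y = λ·(7 - 19) - 27 ≡ 7. → (19, 7)
add P: (19, 7) + (7, 27). λ = (27 - 7)/(7 - 19) ≡ 20/17 mod 29. 17⁻¹ ≡ 12 (mod 29), so λ ≡ 8.
  x = λ² - 19 - 7 = 64 - 26 ≡ 9; y = λ·(19 - 9) - 7 ≡ 15. → (9, 15)
double: tangent at (9, 15): λ = (3·9² + 19)/(2·15) ≡ 1/1. 1⁻¹ ≡ 1 (mod 29) since 1·1 = 1 ≡ 1, so λ ≡ 1·1 ≡ 1.
  x = λ² - 9 - 9 = 1 - 18 ≡ 12; y = λ·(9 - 12) - 15 ≡ 11. → (12, 11)
double: tangent at (12, 11): λ = (3·12² + 19)/(2·11) ≡ 16/22. 22⁻¹ ≡ 4 (mod 29), so λ ≡ 16·4 ≡ 6.
  x = λ² - 12 - 12 = 36 - 24 ≡ 12; y = λ·(12 - 12) - 11 ≡ 18. → (12, 18)

(12, 18)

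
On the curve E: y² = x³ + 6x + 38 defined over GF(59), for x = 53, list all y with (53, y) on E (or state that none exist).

9, 50

x³ + 6x + 38 = 149233 ≡ 22 (mod 59).
Square roots of 22 mod 59: 9 and 50 (since 9² = 81 ≡ 22).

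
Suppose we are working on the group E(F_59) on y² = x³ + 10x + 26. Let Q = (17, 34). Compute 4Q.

Repeated addition: build up to 4Q.
2Q: tangent at (17, 34): λ = (3·17² + 10)/(2·34) ≡ 51/9. 9⁻¹ ≡ 46 (mod 59) since 9·46 = 414 ≡ 1, so λ ≡ 51·46 ≡ 45.
  x = λ² - 17 - 17 = 2025 - 34 ≡ 44; y = λ·(17 - 44) - 34 ≡ 49. → (44, 49)
3Q: (44, 49) + (17, 34). λ = (34 - 49)/(17 - 44) ≡ 44/32 mod 59. 32⁻¹ ≡ 24 (mod 59), so λ ≡ 53.
  x = λ² - 44 - 17 = 2809 - 61 ≡ 34; y = λ·(44 - 34) - 49 ≡ 9. → (34, 9)
4Q: (34, 9) + (17, 34). λ = (34 - 9)/(17 - 34) ≡ 25/42 mod 59. 42⁻¹ ≡ 52 (mod 59), so λ ≡ 2.
  x = λ² - 34 - 17 = 4 - 51 ≡ 12; y = λ·(34 - 12) - 9 ≡ 35. → (12, 35)

(12, 35)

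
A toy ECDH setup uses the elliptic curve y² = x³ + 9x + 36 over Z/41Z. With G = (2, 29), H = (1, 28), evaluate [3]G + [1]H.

First 3G:
Repeated addition: build up to 3G.
2G: tangent at (2, 29): λ = (3·2² + 9)/(2·29) ≡ 21/17. 17⁻¹ ≡ 29 (mod 41) since 17·29 = 493 ≡ 1, so λ ≡ 21·29 ≡ 35.
  x = λ² - 2 - 2 = 1225 - 4 ≡ 32; y = λ·(2 - 32) - 29 ≡ 28. → (32, 28)
3G: (32, 28) + (2, 29). λ = (29 - 28)/(2 - 32) ≡ 1/11 mod 41. 11⁻¹ ≡ 15 (mod 41) since 11·15 = 165 ≡ 1, so λ ≡ 15.
  x = λ² - 32 - 2 = 225 - 34 ≡ 27; y = λ·(32 - 27) - 28 ≡ 6. → (27, 6)
3G = (27, 6).
Finally 3G + H:
(27, 6) + (1, 28). λ = (28 - 6)/(1 - 27) ≡ 22/15 mod 41. 15⁻¹ ≡ 11 (mod 41), so λ ≡ 37.
  x = λ² - 27 - 1 = 1369 - 28 ≡ 29; y = λ·(27 - 29) - 6 ≡ 2. → (29, 2)

(29, 2)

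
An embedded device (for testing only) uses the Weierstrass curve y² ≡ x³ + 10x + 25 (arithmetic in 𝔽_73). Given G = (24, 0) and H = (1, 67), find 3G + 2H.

First 3G:
Repeated addition: build up to 3G.
2G: (24, 0) + (24, 0): same x and y₁ ≡ -y₂, so the sum is 𝒪.
3G: 𝒪 + (24, 0) = (24, 0) (identity).
3G = (24, 0).
Next 2H:
Repeated addition: build up to 2H.
2H: tangent at (1, 67): λ = (3·1² + 10)/(2·67) ≡ 13/61. 61⁻¹ ≡ 6 (mod 73), so λ ≡ 13·6 ≡ 5.
  x = λ² - 1 - 1 = 25 - 2 ≡ 23; y = λ·(1 - 23) - 67 ≡ 42. → (23, 42)
2H = (23, 42).
Finally 3G + 2H:
(24, 0) + (23, 42). λ = (42 - 0)/(23 - 24) ≡ 42/72 mod 73. 72⁻¹ ≡ 72 (mod 73), so λ ≡ 31.
  x = λ² - 24 - 23 = 961 - 47 ≡ 38; y = λ·(24 - 38) - 0 ≡ 4. → (38, 4)

(38, 4)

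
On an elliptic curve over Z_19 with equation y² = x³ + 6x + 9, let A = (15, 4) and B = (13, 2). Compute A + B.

(11, 0)

(15, 4) + (13, 2). λ = (2 - 4)/(13 - 15) ≡ 17/17 mod 19. 17⁻¹ ≡ 9 (mod 19), so λ ≡ 1.
  x = λ² - 15 - 13 = 1 - 28 ≡ 11; y = λ·(15 - 11) - 4 ≡ 0. → (11, 0)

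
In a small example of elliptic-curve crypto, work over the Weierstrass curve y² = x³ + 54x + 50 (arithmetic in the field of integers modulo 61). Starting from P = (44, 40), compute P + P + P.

Repeated addition: build up to 3P.
2P: tangent at (44, 40): λ = (3·44² + 54)/(2·40) ≡ 6/19. 19⁻¹ ≡ 45 (mod 61) since 19·45 = 855 ≡ 1, so λ ≡ 6·45 ≡ 26.
  x = λ² - 44 - 44 = 676 - 88 ≡ 39; y = λ·(44 - 39) - 40 ≡ 29. → (39, 29)
3P: (39, 29) + (44, 40). λ = (40 - 29)/(44 - 39) ≡ 11/5 mod 61. 5⁻¹ ≡ 49 (mod 61) since 5·49 = 245 ≡ 1, so λ ≡ 51.
  x = λ² - 39 - 44 = 2601 - 83 ≡ 17; y = λ·(39 - 17) - 29 ≡ 56. → (17, 56)

(17, 56)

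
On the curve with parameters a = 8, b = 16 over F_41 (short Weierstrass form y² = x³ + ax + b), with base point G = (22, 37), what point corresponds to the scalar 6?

(12, 35)

Double-and-add on 6 = (110)₂. Start with G = (22, 37) for the leading 1-bit.
double: tangent at (22, 37): λ = (3·22² + 8)/(2·37) ≡ 25/33. 33⁻¹ ≡ 5 (mod 41), so λ ≡ 25·5 ≡ 2.
  x = λ² - 22 - 22 = 4 - 44 ≡ 1; y = λ·(22 - 1) - 37 ≡ 5. → (1, 5)
add G: (1, 5) + (22, 37). λ = (37 - 5)/(22 - 1) ≡ 32/21 mod 41. 21⁻¹ ≡ 2 (mod 41), so λ ≡ 23.
  x = λ² - 1 - 22 = 529 - 23 ≡ 14; y = λ·(1 - 14) - 5 ≡ 24. → (14, 24)
double: tangent at (14, 24): λ = (3·14² + 8)/(2·24) ≡ 22/7. 7⁻¹ ≡ 6 (mod 41), so λ ≡ 22·6 ≡ 9.
  x = λ² - 14 - 14 = 81 - 28 ≡ 12; y = λ·(14 - 12) - 24 ≡ 35. → (12, 35)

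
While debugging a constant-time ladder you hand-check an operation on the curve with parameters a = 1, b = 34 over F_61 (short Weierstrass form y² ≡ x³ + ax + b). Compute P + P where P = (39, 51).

(35, 0)

tangent at (39, 51): λ = (3·39² + 1)/(2·51) ≡ 50/41. 41⁻¹ ≡ 3 (mod 61), so λ ≡ 50·3 ≡ 28.
  x = λ² - 39 - 39 = 784 - 78 ≡ 35; y = λ·(39 - 35) - 51 ≡ 0. → (35, 0)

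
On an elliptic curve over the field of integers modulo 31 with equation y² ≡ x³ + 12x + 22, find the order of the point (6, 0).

2

2P: (6, 0) + (6, 0): same x and y₁ ≡ -y₂, so the sum is ∞.
2P = ∞, so the order is 2.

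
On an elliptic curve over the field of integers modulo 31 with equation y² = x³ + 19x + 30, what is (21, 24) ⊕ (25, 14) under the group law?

(30, 14)

(21, 24) + (25, 14). λ = (14 - 24)/(25 - 21) ≡ 21/4 mod 31. 4⁻¹ ≡ 8 (mod 31) since 4·8 = 32 ≡ 1, so λ ≡ 13.
  x = λ² - 21 - 25 = 169 - 46 ≡ 30; y = λ·(21 - 30) - 24 ≡ 14. → (30, 14)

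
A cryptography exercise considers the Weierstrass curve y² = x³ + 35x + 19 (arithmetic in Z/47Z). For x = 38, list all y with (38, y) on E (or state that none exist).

3, 44

x³ + 35x + 19 = 56221 ≡ 9 (mod 47).
Square roots of 9 mod 47: 3 and 44 (since 3² = 9 ≡ 9).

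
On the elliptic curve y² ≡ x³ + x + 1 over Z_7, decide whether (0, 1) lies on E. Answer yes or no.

yes

y² = 1² ≡ 1; x³ + 1x + 1 = 1 ≡ 1 (mod 7). 1 = 1.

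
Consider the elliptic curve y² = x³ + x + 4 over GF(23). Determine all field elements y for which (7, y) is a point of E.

x³ + 1x + 4 = 354 ≡ 9 (mod 23).
Square roots of 9 mod 23: 3 and 20 (since 3² = 9 ≡ 9).

3, 20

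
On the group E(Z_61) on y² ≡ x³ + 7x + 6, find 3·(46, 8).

Write P = (46, 8).
Repeated addition: build up to 3P.
2P: tangent at (46, 8): λ = (3·46² + 7)/(2·8) ≡ 11/16. 16⁻¹ ≡ 42 (mod 61) since 16·42 = 672 ≡ 1, so λ ≡ 11·42 ≡ 35.
  x = λ² - 46 - 46 = 1225 - 92 ≡ 35; y = λ·(46 - 35) - 8 ≡ 11. → (35, 11)
3P: (35, 11) + (46, 8). λ = (8 - 11)/(46 - 35) ≡ 58/11 mod 61. 11⁻¹ ≡ 50 (mod 61), so λ ≡ 33.
  x = λ² - 35 - 46 = 1089 - 81 ≡ 32; y = λ·(35 - 32) - 11 ≡ 27. → (32, 27)

(32, 27)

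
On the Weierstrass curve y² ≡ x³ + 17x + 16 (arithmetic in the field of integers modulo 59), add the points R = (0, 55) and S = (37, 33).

(23, 40)

(0, 55) + (37, 33). λ = (33 - 55)/(37 - 0) ≡ 37/37 mod 59. 37⁻¹ ≡ 8 (mod 59), so λ ≡ 1.
  x = λ² - 0 - 37 = 1 - 37 ≡ 23; y = λ·(0 - 23) - 55 ≡ 40. → (23, 40)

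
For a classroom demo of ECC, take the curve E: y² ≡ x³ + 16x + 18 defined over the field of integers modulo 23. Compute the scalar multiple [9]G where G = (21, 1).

Double-and-add on 9 = (1001)₂. Start with G = (21, 1) for the leading 1-bit.
double: tangent at (21, 1): λ = (3·21² + 16)/(2·1) ≡ 5/2. 2⁻¹ ≡ 12 (mod 23) since 2·12 = 24 ≡ 1, so λ ≡ 5·12 ≡ 14.
  x = λ² - 21 - 21 = 196 - 42 ≡ 16; y = λ·(21 - 16) - 1 ≡ 0. → (16, 0)
double: (16, 0) + (16, 0): same x and y₁ ≡ -y₂, so the sum is ∞.
double: ∞ + ∞ = ∞ (identity).
add G: ∞ + (21, 1) = (21, 1) (identity).

(21, 1)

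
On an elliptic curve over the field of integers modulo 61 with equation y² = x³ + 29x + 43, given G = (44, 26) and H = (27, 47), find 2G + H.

First 2G:
Repeated addition: build up to 2G.
2G: tangent at (44, 26): λ = (3·44² + 29)/(2·26) ≡ 42/52. 52⁻¹ ≡ 27 (mod 61) since 52·27 = 1404 ≡ 1, so λ ≡ 42·27 ≡ 36.
  x = λ² - 44 - 44 = 1296 - 88 ≡ 49; y = λ·(44 - 49) - 26 ≡ 38. → (49, 38)
2G = (49, 38).
Finally 2G + H:
(49, 38) + (27, 47). λ = (47 - 38)/(27 - 49) ≡ 9/39 mod 61. 39⁻¹ ≡ 36 (mod 61) since 39·36 = 1404 ≡ 1, so λ ≡ 19.
  x = λ² - 49 - 27 = 361 - 76 ≡ 41; y = λ·(49 - 41) - 38 ≡ 53. → (41, 53)

(41, 53)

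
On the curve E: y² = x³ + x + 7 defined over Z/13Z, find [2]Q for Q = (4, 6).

(1, 3)

tangent at (4, 6): λ = (3·4² + 1)/(2·6) ≡ 10/12. 12⁻¹ ≡ 12 (mod 13), so λ ≡ 10·12 ≡ 3.
  x = λ² - 4 - 4 = 9 - 8 ≡ 1; y = λ·(4 - 1) - 6 ≡ 3. → (1, 3)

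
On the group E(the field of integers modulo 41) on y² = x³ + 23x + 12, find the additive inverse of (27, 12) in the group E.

-(27, 12) = (27, -12 mod 41) = (27, 29).

(27, 29)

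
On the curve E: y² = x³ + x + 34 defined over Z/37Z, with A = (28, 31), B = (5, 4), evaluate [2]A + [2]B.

(4, 18)

First 2A:
Repeated addition: build up to 2A.
2A: tangent at (28, 31): λ = (3·28² + 1)/(2·31) ≡ 22/25. 25⁻¹ ≡ 3 (mod 37), so λ ≡ 22·3 ≡ 29.
  x = λ² - 28 - 28 = 841 - 56 ≡ 8; y = λ·(28 - 8) - 31 ≡ 31. → (8, 31)
2A = (8, 31).
Next 2B:
Repeated addition: build up to 2B.
2B: tangent at (5, 4): λ = (3·5² + 1)/(2·4) ≡ 2/8. 8⁻¹ ≡ 14 (mod 37) since 8·14 = 112 ≡ 1, so λ ≡ 2·14 ≡ 28.
  x = λ² - 5 - 5 = 784 - 10 ≡ 34; y = λ·(5 - 34) - 4 ≡ 35. → (34, 35)
2B = (34, 35).
Finally 2A + 2B:
(8, 31) + (34, 35). λ = (35 - 31)/(34 - 8) ≡ 4/26 mod 37. 26⁻¹ ≡ 10 (mod 37) since 26·10 = 260 ≡ 1, so λ ≡ 3.
  x = λ² - 8 - 34 = 9 - 42 ≡ 4; y = λ·(8 - 4) - 31 ≡ 18. → (4, 18)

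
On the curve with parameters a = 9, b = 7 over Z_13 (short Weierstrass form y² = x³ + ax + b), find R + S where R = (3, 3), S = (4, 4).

(3, 3) + (4, 4). λ = (4 - 3)/(4 - 3) ≡ 1/1 mod 13. 1⁻¹ ≡ 1 (mod 13), so λ ≡ 1.
  x = λ² - 3 - 4 = 1 - 7 ≡ 7; y = λ·(3 - 7) - 3 ≡ 6. → (7, 6)

(7, 6)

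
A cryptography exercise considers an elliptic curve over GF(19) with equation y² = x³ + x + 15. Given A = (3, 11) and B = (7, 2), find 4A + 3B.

(4, 8)

First 4A:
Repeated addition: build up to 4A.
2A: tangent at (3, 11): λ = (3·3² + 1)/(2·11) ≡ 9/3. 3⁻¹ ≡ 13 (mod 19) since 3·13 = 39 ≡ 1, so λ ≡ 9·13 ≡ 3.
  x = λ² - 3 - 3 = 9 - 6 ≡ 3; y = λ·(3 - 3) - 11 ≡ 8. → (3, 8)
3A: (3, 8) + (3, 11): same x and y₁ ≡ -y₂, so the sum is O.
4A: O + (3, 11) = (3, 11) (identity).
4A = (3, 11).
Next 3B:
Repeated addition: build up to 3B.
2B: tangent at (7, 2): λ = (3·7² + 1)/(2·2) ≡ 15/4. 4⁻¹ ≡ 5 (mod 19) since 4·5 = 20 ≡ 1, so λ ≡ 15·5 ≡ 18.
  x = λ² - 7 - 7 = 324 - 14 ≡ 6; y = λ·(7 - 6) - 2 ≡ 16. → (6, 16)
3B: (6, 16) + (7, 2). λ = (2 - 16)/(7 - 6) ≡ 5/1 mod 19. 1⁻¹ ≡ 1 (mod 19), so λ ≡ 5.
  x = λ² - 6 - 7 = 25 - 13 ≡ 12; y = λ·(6 - 12) - 16 ≡ 11. → (12, 11)
3B = (12, 11).
Finally 4A + 3B:
(3, 11) + (12, 11). λ = (11 - 11)/(12 - 3) ≡ 0/9 mod 19. 9⁻¹ ≡ 17 (mod 19) since 9·17 = 153 ≡ 1, so λ ≡ 0.
  x = λ² - 3 - 12 = 0 - 15 ≡ 4; y = λ·(3 - 4) - 11 ≡ 8. → (4, 8)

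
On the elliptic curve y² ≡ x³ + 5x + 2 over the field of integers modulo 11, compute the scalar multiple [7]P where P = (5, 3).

Double-and-add on 7 = (111)₂. Start with P = (5, 3) for the leading 1-bit.
double: tangent at (5, 3): λ = (3·5² + 5)/(2·3) ≡ 3/6. 6⁻¹ ≡ 2 (mod 11) since 6·2 = 12 ≡ 1, so λ ≡ 3·2 ≡ 6.
  x = λ² - 5 - 5 = 36 - 10 ≡ 4; y = λ·(5 - 4) - 3 ≡ 3. → (4, 3)
add P: (4, 3) + (5, 3). λ = (3 - 3)/(5 - 4) ≡ 0/1 mod 11. 1⁻¹ ≡ 1 (mod 11), so λ ≡ 0.
  x = λ² - 4 - 5 = 0 - 9 ≡ 2; y = λ·(4 - 2) - 3 ≡ 8. → (2, 8)
double: tangent at (2, 8): λ = (3·2² + 5)/(2·8) ≡ 6/5. 5⁻¹ ≡ 9 (mod 11) since 5·9 = 45 ≡ 1, so λ ≡ 6·9 ≡ 10.
  x = λ² - 2 - 2 = 100 - 4 ≡ 8; y = λ·(2 - 8) - 8 ≡ 9. → (8, 9)
add P: (8, 9) + (5, 3). λ = (3 - 9)/(5 - 8) ≡ 5/8 mod 11. 8⁻¹ ≡ 7 (mod 11) since 8·7 = 56 ≡ 1, so λ ≡ 2.
  x = λ² - 8 - 5 = 4 - 13 ≡ 2; y = λ·(8 - 2) - 9 ≡ 3. → (2, 3)

(2, 3)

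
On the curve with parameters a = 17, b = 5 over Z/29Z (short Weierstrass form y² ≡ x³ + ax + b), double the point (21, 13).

tangent at (21, 13): λ = (3·21² + 17)/(2·13) ≡ 6/26. 26⁻¹ ≡ 19 (mod 29) since 26·19 = 494 ≡ 1, so λ ≡ 6·19 ≡ 27.
  x = λ² - 21 - 21 = 729 - 42 ≡ 20; y = λ·(21 - 20) - 13 ≡ 14. → (20, 14)

(20, 14)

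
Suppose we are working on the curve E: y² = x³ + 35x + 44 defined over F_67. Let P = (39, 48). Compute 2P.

(24, 13)

tangent at (39, 48): λ = (3·39² + 35)/(2·48) ≡ 42/29. 29⁻¹ ≡ 37 (mod 67), so λ ≡ 42·37 ≡ 13.
  x = λ² - 39 - 39 = 169 - 78 ≡ 24; y = λ·(39 - 24) - 48 ≡ 13. → (24, 13)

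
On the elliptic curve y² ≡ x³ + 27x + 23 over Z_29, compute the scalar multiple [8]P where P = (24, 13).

Repeated addition: build up to 8P.
2P: tangent at (24, 13): λ = (3·24² + 27)/(2·13) ≡ 15/26. 26⁻¹ ≡ 19 (mod 29) since 26·19 = 494 ≡ 1, so λ ≡ 15·19 ≡ 24.
  x = λ² - 24 - 24 = 576 - 48 ≡ 6; y = λ·(24 - 6) - 13 ≡ 13. → (6, 13)
3P: (6, 13) + (24, 13). λ = (13 - 13)/(24 - 6) ≡ 0/18 mod 29. 18⁻¹ ≡ 21 (mod 29) since 18·21 = 378 ≡ 1, so λ ≡ 0.
  x = λ² - 6 - 24 = 0 - 30 ≡ 28; y = λ·(6 - 28) - 13 ≡ 16. → (28, 16)
4P: (28, 16) + (24, 13). λ = (13 - 16)/(24 - 28) ≡ 26/25 mod 29. 25⁻¹ ≡ 7 (mod 29), so λ ≡ 8.
  x = λ² - 28 - 24 = 64 - 52 ≡ 12; y = λ·(28 - 12) - 16 ≡ 25. → (12, 25)
5P: (12, 25) + (24, 13). λ = (13 - 25)/(24 - 12) ≡ 17/12 mod 29. 12⁻¹ ≡ 17 (mod 29) since 12·17 = 204 ≡ 1, so λ ≡ 28.
  x = λ² - 12 - 24 = 784 - 36 ≡ 23; y = λ·(12 - 23) - 25 ≡ 15. → (23, 15)
6P: (23, 15) + (24, 13). λ = (13 - 15)/(24 - 23) ≡ 27/1 mod 29. 1⁻¹ ≡ 1 (mod 29), so λ ≡ 27.
  x = λ² - 23 - 24 = 729 - 47 ≡ 15; y = λ·(23 - 15) - 15 ≡ 27. → (15, 27)
7P: (15, 27) + (24, 13). λ = (13 - 27)/(24 - 15) ≡ 15/9 mod 29. 9⁻¹ ≡ 13 (mod 29), so λ ≡ 21.
  x = λ² - 15 - 24 = 441 - 39 ≡ 25; y = λ·(15 - 25) - 27 ≡ 24. → (25, 24)
8P: (25, 24) + (24, 13). λ = (13 - 24)/(24 - 25) ≡ 18/28 mod 29. 28⁻¹ ≡ 28 (mod 29), so λ ≡ 11.
  x = λ² - 25 - 24 = 121 - 49 ≡ 14; y = λ·(25 - 14) - 24 ≡ 10. → (14, 10)

(14, 10)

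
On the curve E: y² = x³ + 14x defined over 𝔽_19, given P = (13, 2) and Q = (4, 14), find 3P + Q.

First 3P:
Repeated addition: build up to 3P.
2P: tangent at (13, 2): λ = (3·13² + 14)/(2·2) ≡ 8/4. 4⁻¹ ≡ 5 (mod 19), so λ ≡ 8·5 ≡ 2.
  x = λ² - 13 - 13 = 4 - 26 ≡ 16; y = λ·(13 - 16) - 2 ≡ 11. → (16, 11)
3P: (16, 11) + (13, 2). λ = (2 - 11)/(13 - 16) ≡ 10/16 mod 19. 16⁻¹ ≡ 6 (mod 19), so λ ≡ 3.
  x = λ² - 16 - 13 = 9 - 29 ≡ 18; y = λ·(16 - 18) - 11 ≡ 2. → (18, 2)
3P = (18, 2).
Finally 3P + Q:
(18, 2) + (4, 14). λ = (14 - 2)/(4 - 18) ≡ 12/5 mod 19. 5⁻¹ ≡ 4 (mod 19) since 5·4 = 20 ≡ 1, so λ ≡ 10.
  x = λ² - 18 - 4 = 100 - 22 ≡ 2; y = λ·(18 - 2) - 2 ≡ 6. → (2, 6)

(2, 6)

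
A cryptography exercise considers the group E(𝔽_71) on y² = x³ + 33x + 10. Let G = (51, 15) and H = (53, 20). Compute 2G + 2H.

(56, 51)

First 2G:
Repeated addition: build up to 2G.
2G: tangent at (51, 15): λ = (3·51² + 33)/(2·15) ≡ 26/30. 30⁻¹ ≡ 45 (mod 71) since 30·45 = 1350 ≡ 1, so λ ≡ 26·45 ≡ 34.
  x = λ² - 51 - 51 = 1156 - 102 ≡ 60; y = λ·(51 - 60) - 15 ≡ 34. → (60, 34)
2G = (60, 34).
Next 2H:
Repeated addition: build up to 2H.
2H: tangent at (53, 20): λ = (3·53² + 33)/(2·20) ≡ 11/40. 40⁻¹ ≡ 16 (mod 71), so λ ≡ 11·16 ≡ 34.
  x = λ² - 53 - 53 = 1156 - 106 ≡ 56; y = λ·(53 - 56) - 20 ≡ 20. → (56, 20)
2H = (56, 20).
Finally 2G + 2H:
(60, 34) + (56, 20). λ = (20 - 34)/(56 - 60) ≡ 57/67 mod 71. 67⁻¹ ≡ 53 (mod 71) since 67·53 = 3551 ≡ 1, so λ ≡ 39.
  x = λ² - 60 - 56 = 1521 - 116 ≡ 56; y = λ·(60 - 56) - 34 ≡ 51. → (56, 51)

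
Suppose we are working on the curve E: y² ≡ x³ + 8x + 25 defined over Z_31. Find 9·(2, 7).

Write Q = (2, 7).
Repeated addition: build up to 9Q.
2Q: tangent at (2, 7): λ = (3·2² + 8)/(2·7) ≡ 20/14. 14⁻¹ ≡ 20 (mod 31), so λ ≡ 20·20 ≡ 28.
  x = λ² - 2 - 2 = 784 - 4 ≡ 5; y = λ·(2 - 5) - 7 ≡ 2. → (5, 2)
3Q: (5, 2) + (2, 7). λ = (7 - 2)/(2 - 5) ≡ 5/28 mod 31. 28⁻¹ ≡ 10 (mod 31), so λ ≡ 19.
  x = λ² - 5 - 2 = 361 - 7 ≡ 13; y = λ·(5 - 13) - 2 ≡ 1. → (13, 1)
4Q: (13, 1) + (2, 7). λ = (7 - 1)/(2 - 13) ≡ 6/20 mod 31. 20⁻¹ ≡ 14 (mod 31) since 20·14 = 280 ≡ 1, so λ ≡ 22.
  x = λ² - 13 - 2 = 484 - 15 ≡ 4; y = λ·(13 - 4) - 1 ≡ 11. → (4, 11)
5Q: (4, 11) + (2, 7). λ = (7 - 11)/(2 - 4) ≡ 27/29 mod 31. 29⁻¹ ≡ 15 (mod 31), so λ ≡ 2.
  x = λ² - 4 - 2 = 4 - 6 ≡ 29; y = λ·(4 - 29) - 11 ≡ 1. → (29, 1)
6Q: (29, 1) + (2, 7). λ = (7 - 1)/(2 - 29) ≡ 6/4 mod 31. 4⁻¹ ≡ 8 (mod 31) since 4·8 = 32 ≡ 1, so λ ≡ 17.
  x = λ² - 29 - 2 = 289 - 31 ≡ 10; y = λ·(29 - 10) - 1 ≡ 12. → (10, 12)
7Q: (10, 12) + (2, 7). λ = (7 - 12)/(2 - 10) ≡ 26/23 mod 31. 23⁻¹ ≡ 27 (mod 31) since 23·27 = 621 ≡ 1, so λ ≡ 20.
  x = λ² - 10 - 2 = 400 - 12 ≡ 16; y = λ·(10 - 16) - 12 ≡ 23. → (16, 23)
8Q: (16, 23) + (2, 7). λ = (7 - 23)/(2 - 16) ≡ 15/17 mod 31. 17⁻¹ ≡ 11 (mod 31) since 17·11 = 187 ≡ 1, so λ ≡ 10.
  x = λ² - 16 - 2 = 100 - 18 ≡ 20; y = λ·(16 - 20) - 23 ≡ 30. → (20, 30)
9Q: (20, 30) + (2, 7). λ = (7 - 30)/(2 - 20) ≡ 8/13 mod 31. 13⁻¹ ≡ 12 (mod 31), so λ ≡ 3.
  x = λ² - 20 - 2 = 9 - 22 ≡ 18; y = λ·(20 - 18) - 30 ≡ 7. → (18, 7)

(18, 7)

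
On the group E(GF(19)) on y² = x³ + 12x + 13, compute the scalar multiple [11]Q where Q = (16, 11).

Repeated addition: build up to 11Q.
2Q: tangent at (16, 11): λ = (3·16² + 12)/(2·11) ≡ 1/3. 3⁻¹ ≡ 13 (mod 19), so λ ≡ 1·13 ≡ 13.
  x = λ² - 16 - 16 = 169 - 32 ≡ 4; y = λ·(16 - 4) - 11 ≡ 12. → (4, 12)
3Q: (4, 12) + (16, 11). λ = (11 - 12)/(16 - 4) ≡ 18/12 mod 19. 12⁻¹ ≡ 8 (mod 19), so λ ≡ 11.
  x = λ² - 4 - 16 = 121 - 20 ≡ 6; y = λ·(4 - 6) - 12 ≡ 4. → (6, 4)
4Q: (6, 4) + (16, 11). λ = (11 - 4)/(16 - 6) ≡ 7/10 mod 19. 10⁻¹ ≡ 2 (mod 19), so λ ≡ 14.
  x = λ² - 6 - 16 = 196 - 22 ≡ 3; y = λ·(6 - 3) - 4 ≡ 0. → (3, 0)
5Q: (3, 0) + (16, 11). λ = (11 - 0)/(16 - 3) ≡ 11/13 mod 19. 13⁻¹ ≡ 3 (mod 19) since 13·3 = 39 ≡ 1, so λ ≡ 14.
  x = λ² - 3 - 16 = 196 - 19 ≡ 6; y = λ·(3 - 6) - 0 ≡ 15. → (6, 15)
6Q: (6, 15) + (16, 11). λ = (11 - 15)/(16 - 6) ≡ 15/10 mod 19. 10⁻¹ ≡ 2 (mod 19) since 10·2 = 20 ≡ 1, so λ ≡ 11.
  x = λ² - 6 - 16 = 121 - 22 ≡ 4; y = λ·(6 - 4) - 15 ≡ 7. → (4, 7)
7Q: (4, 7) + (16, 11). λ = (11 - 7)/(16 - 4) ≡ 4/12 mod 19. 12⁻¹ ≡ 8 (mod 19) since 12·8 = 96 ≡ 1, so λ ≡ 13.
  x = λ² - 4 - 16 = 169 - 20 ≡ 16; y = λ·(4 - 16) - 7 ≡ 8. → (16, 8)
8Q: (16, 8) + (16, 11): same x and y₁ ≡ -y₂, so the sum is 𝒪.
9Q: 𝒪 + (16, 11) = (16, 11) (identity).
10Q: tangent at (16, 11): λ = (3·16² + 12)/(2·11) ≡ 1/3. 3⁻¹ ≡ 13 (mod 19), so λ ≡ 1·13 ≡ 13.
  x = λ² - 16 - 16 = 169 - 32 ≡ 4; y = λ·(16 - 4) - 11 ≡ 12. → (4, 12)
11Q: (4, 12) + (16, 11). λ = (11 - 12)/(16 - 4) ≡ 18/12 mod 19. 12⁻¹ ≡ 8 (mod 19) since 12·8 = 96 ≡ 1, so λ ≡ 11.
  x = λ² - 4 - 16 = 121 - 20 ≡ 6; y = λ·(4 - 6) - 12 ≡ 4. → (6, 4)

(6, 4)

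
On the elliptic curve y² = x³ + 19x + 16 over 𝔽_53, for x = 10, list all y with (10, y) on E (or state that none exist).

x³ + 19x + 16 = 1206 ≡ 40 (mod 53).
Square roots of 40 mod 53: 26 and 27 (since 26² = 676 ≡ 40).

26, 27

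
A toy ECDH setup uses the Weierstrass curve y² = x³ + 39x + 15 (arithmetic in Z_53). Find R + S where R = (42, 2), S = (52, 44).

(36, 2)

(42, 2) + (52, 44). λ = (44 - 2)/(52 - 42) ≡ 42/10 mod 53. 10⁻¹ ≡ 16 (mod 53), so λ ≡ 36.
  x = λ² - 42 - 52 = 1296 - 94 ≡ 36; y = λ·(42 - 36) - 2 ≡ 2. → (36, 2)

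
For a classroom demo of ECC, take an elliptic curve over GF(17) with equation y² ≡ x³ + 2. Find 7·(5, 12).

(8, 15)

Write G = (5, 12).
Repeated addition: build up to 7G.
2G: tangent at (5, 12): λ = (3·5² + 0)/(2·12) ≡ 7/7. 7⁻¹ ≡ 5 (mod 17) since 7·5 = 35 ≡ 1, so λ ≡ 7·5 ≡ 1.
  x = λ² - 5 - 5 = 1 - 10 ≡ 8; y = λ·(5 - 8) - 12 ≡ 2. → (8, 2)
3G: (8, 2) + (5, 12). λ = (12 - 2)/(5 - 8) ≡ 10/14 mod 17. 14⁻¹ ≡ 11 (mod 17), so λ ≡ 8.
  x = λ² - 8 - 5 = 64 - 13 ≡ 0; y = λ·(8 - 0) - 2 ≡ 11. → (0, 11)
4G: (0, 11) + (5, 12). λ = (12 - 11)/(5 - 0) ≡ 1/5 mod 17. 5⁻¹ ≡ 7 (mod 17), so λ ≡ 7.
  x = λ² - 0 - 5 = 49 - 5 ≡ 10; y = λ·(0 - 10) - 11 ≡ 4. → (10, 4)
5G: (10, 4) + (5, 12). λ = (12 - 4)/(5 - 10) ≡ 8/12 mod 17. 12⁻¹ ≡ 10 (mod 17) since 12·10 = 120 ≡ 1, so λ ≡ 12.
  x = λ² - 10 - 5 = 144 - 15 ≡ 10; y = λ·(10 - 10) - 4 ≡ 13. → (10, 13)
6G: (10, 13) + (5, 12). λ = (12 - 13)/(5 - 10) ≡ 16/12 mod 17. 12⁻¹ ≡ 10 (mod 17) since 12·10 = 120 ≡ 1, so λ ≡ 7.
  x = λ² - 10 - 5 = 49 - 15 ≡ 0; y = λ·(10 - 0) - 13 ≡ 6. → (0, 6)
7G: (0, 6) + (5, 12). λ = (12 - 6)/(5 - 0) ≡ 6/5 mod 17. 5⁻¹ ≡ 7 (mod 17), so λ ≡ 8.
  x = λ² - 0 - 5 = 64 - 5 ≡ 8; y = λ·(0 - 8) - 6 ≡ 15. → (8, 15)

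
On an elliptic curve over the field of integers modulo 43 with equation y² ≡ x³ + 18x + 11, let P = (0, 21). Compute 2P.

(23, 6)

tangent at (0, 21): λ = (3·0² + 18)/(2·21) ≡ 18/42. 42⁻¹ ≡ 42 (mod 43) since 42·42 = 1764 ≡ 1, so λ ≡ 18·42 ≡ 25.
  x = λ² - 0 - 0 = 625 - 0 ≡ 23; y = λ·(0 - 23) - 21 ≡ 6. → (23, 6)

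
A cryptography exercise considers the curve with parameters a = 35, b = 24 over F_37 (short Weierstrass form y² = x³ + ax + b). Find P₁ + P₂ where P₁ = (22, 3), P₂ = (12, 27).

(28, 4)

(22, 3) + (12, 27). λ = (27 - 3)/(12 - 22) ≡ 24/27 mod 37. 27⁻¹ ≡ 11 (mod 37) since 27·11 = 297 ≡ 1, so λ ≡ 5.
  x = λ² - 22 - 12 = 25 - 34 ≡ 28; y = λ·(22 - 28) - 3 ≡ 4. → (28, 4)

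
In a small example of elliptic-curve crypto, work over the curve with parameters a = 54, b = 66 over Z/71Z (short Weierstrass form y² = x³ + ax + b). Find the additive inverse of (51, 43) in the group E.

(51, 28)

-(51, 43) = (51, -43 mod 71) = (51, 28).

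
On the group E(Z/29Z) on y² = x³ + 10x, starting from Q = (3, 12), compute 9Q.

(11, 7)

Repeated addition: build up to 9Q.
2Q: tangent at (3, 12): λ = (3·3² + 10)/(2·12) ≡ 8/24. 24⁻¹ ≡ 23 (mod 29), so λ ≡ 8·23 ≡ 10.
  x = λ² - 3 - 3 = 100 - 6 ≡ 7; y = λ·(3 - 7) - 12 ≡ 6. → (7, 6)
3Q: (7, 6) + (3, 12). λ = (12 - 6)/(3 - 7) ≡ 6/25 mod 29. 25⁻¹ ≡ 7 (mod 29) since 25·7 = 175 ≡ 1, so λ ≡ 13.
  x = λ² - 7 - 3 = 169 - 10 ≡ 14; y = λ·(7 - 14) - 6 ≡ 19. → (14, 19)
4Q: (14, 19) + (3, 12). λ = (12 - 19)/(3 - 14) ≡ 22/18 mod 29. 18⁻¹ ≡ 21 (mod 29), so λ ≡ 27.
  x = λ² - 14 - 3 = 729 - 17 ≡ 16; y = λ·(14 - 16) - 19 ≡ 14. → (16, 14)
5Q: (16, 14) + (3, 12). λ = (12 - 14)/(3 - 16) ≡ 27/16 mod 29. 16⁻¹ ≡ 20 (mod 29) since 16·20 = 320 ≡ 1, so λ ≡ 18.
  x = λ² - 16 - 3 = 324 - 19 ≡ 15; y = λ·(16 - 15) - 14 ≡ 4. → (15, 4)
6Q: (15, 4) + (3, 12). λ = (12 - 4)/(3 - 15) ≡ 8/17 mod 29. 17⁻¹ ≡ 12 (mod 29), so λ ≡ 9.
  x = λ² - 15 - 3 = 81 - 18 ≡ 5; y = λ·(15 - 5) - 4 ≡ 28. → (5, 28)
7Q: (5, 28) + (3, 12). λ = (12 - 28)/(3 - 5) ≡ 13/27 mod 29. 27⁻¹ ≡ 14 (mod 29), so λ ≡ 8.
  x = λ² - 5 - 3 = 64 - 8 ≡ 27; y = λ·(5 - 27) - 28 ≡ 28. → (27, 28)
8Q: (27, 28) + (3, 12). λ = (12 - 28)/(3 - 27) ≡ 13/5 mod 29. 5⁻¹ ≡ 6 (mod 29) since 5·6 = 30 ≡ 1, so λ ≡ 20.
  x = λ² - 27 - 3 = 400 - 30 ≡ 22; y = λ·(27 - 22) - 28 ≡ 14. → (22, 14)
9Q: (22, 14) + (3, 12). λ = (12 - 14)/(3 - 22) ≡ 27/10 mod 29. 10⁻¹ ≡ 3 (mod 29), so λ ≡ 23.
  x = λ² - 22 - 3 = 529 - 25 ≡ 11; y = λ·(22 - 11) - 14 ≡ 7. → (11, 7)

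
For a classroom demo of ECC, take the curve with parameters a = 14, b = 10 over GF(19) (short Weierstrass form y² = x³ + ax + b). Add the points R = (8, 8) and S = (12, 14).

(6, 14)

(8, 8) + (12, 14). λ = (14 - 8)/(12 - 8) ≡ 6/4 mod 19. 4⁻¹ ≡ 5 (mod 19), so λ ≡ 11.
  x = λ² - 8 - 12 = 121 - 20 ≡ 6; y = λ·(8 - 6) - 8 ≡ 14. → (6, 14)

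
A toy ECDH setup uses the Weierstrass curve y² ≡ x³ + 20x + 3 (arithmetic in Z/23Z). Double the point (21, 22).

(7, 7)

tangent at (21, 22): λ = (3·21² + 20)/(2·22) ≡ 9/21. 21⁻¹ ≡ 11 (mod 23), so λ ≡ 9·11 ≡ 7.
  x = λ² - 21 - 21 = 49 - 42 ≡ 7; y = λ·(21 - 7) - 22 ≡ 7. → (7, 7)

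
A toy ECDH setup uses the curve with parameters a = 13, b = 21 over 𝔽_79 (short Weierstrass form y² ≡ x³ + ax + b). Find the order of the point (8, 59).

5

2P: tangent at (8, 59): λ = (3·8² + 13)/(2·59) ≡ 47/39. 39⁻¹ ≡ 77 (mod 79) since 39·77 = 3003 ≡ 1, so λ ≡ 47·77 ≡ 64.
  x = λ² - 8 - 8 = 4096 - 16 ≡ 51; y = λ·(8 - 51) - 59 ≡ 33. → (51, 33)
3P: (51, 33) + (8, 59). λ = (59 - 33)/(8 - 51) ≡ 26/36 mod 79. 36⁻¹ ≡ 11 (mod 79) since 36·11 = 396 ≡ 1, so λ ≡ 49.
  x = λ² - 51 - 8 = 2401 - 59 ≡ 51; y = λ·(51 - 51) - 33 ≡ 46. → (51, 46)
4P: (51, 46) + (8, 59). λ = (59 - 46)/(8 - 51) ≡ 13/36 mod 79. 36⁻¹ ≡ 11 (mod 79), so λ ≡ 64.
  x = λ² - 51 - 8 = 4096 - 59 ≡ 8; y = λ·(51 - 8) - 46 ≡ 20. → (8, 20)
5P: (8, 20) + (8, 59): same x and y₁ ≡ -y₂, so the sum is O.
5P = O, so the order is 5.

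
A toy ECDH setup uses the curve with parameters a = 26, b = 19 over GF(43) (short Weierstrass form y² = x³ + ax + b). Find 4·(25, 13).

Write G = (25, 13).
Repeated addition: build up to 4G.
2G: tangent at (25, 13): λ = (3·25² + 26)/(2·13) ≡ 9/26. 26⁻¹ ≡ 5 (mod 43), so λ ≡ 9·5 ≡ 2.
  x = λ² - 25 - 25 = 4 - 50 ≡ 40; y = λ·(25 - 40) - 13 ≡ 0. → (40, 0)
3G: (40, 0) + (25, 13). λ = (13 - 0)/(25 - 40) ≡ 13/28 mod 43. 28⁻¹ ≡ 20 (mod 43) since 28·20 = 560 ≡ 1, so λ ≡ 2.
  x = λ² - 40 - 25 = 4 - 65 ≡ 25; y = λ·(40 - 25) - 0 ≡ 30. → (25, 30)
4G: (25, 30) + (25, 13): same x and y₁ ≡ -y₂, so the sum is ∞.

O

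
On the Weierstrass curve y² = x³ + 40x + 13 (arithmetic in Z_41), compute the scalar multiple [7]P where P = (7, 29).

Double-and-add on 7 = (111)₂. Start with P = (7, 29) for the leading 1-bit.
double: tangent at (7, 29): λ = (3·7² + 40)/(2·29) ≡ 23/17. 17⁻¹ ≡ 29 (mod 41), so λ ≡ 23·29 ≡ 11.
  x = λ² - 7 - 7 = 121 - 14 ≡ 25; y = λ·(7 - 25) - 29 ≡ 19. → (25, 19)
add P: (25, 19) + (7, 29). λ = (29 - 19)/(7 - 25) ≡ 10/23 mod 41. 23⁻¹ ≡ 25 (mod 41) since 23·25 = 575 ≡ 1, so λ ≡ 4.
  x = λ² - 25 - 7 = 16 - 32 ≡ 25; y = λ·(25 - 25) - 19 ≡ 22. → (25, 22)
double: tangent at (25, 22): λ = (3·25² + 40)/(2·22) ≡ 29/3. 3⁻¹ ≡ 14 (mod 41) since 3·14 = 42 ≡ 1, so λ ≡ 29·14 ≡ 37.
  x = λ² - 25 - 25 = 1369 - 50 ≡ 7; y = λ·(25 - 7) - 22 ≡ 29. → (7, 29)
add P: tangent at (7, 29): λ = (3·7² + 40)/(2·29) ≡ 23/17. 17⁻¹ ≡ 29 (mod 41), so λ ≡ 23·29 ≡ 11.
  x = λ² - 7 - 7 = 121 - 14 ≡ 25; y = λ·(7 - 25) - 29 ≡ 19. → (25, 19)

(25, 19)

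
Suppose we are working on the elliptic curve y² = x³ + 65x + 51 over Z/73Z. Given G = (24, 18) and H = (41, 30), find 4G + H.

First 4G:
Double-and-add on 4 = (100)₂. Start with G = (24, 18) for the leading 1-bit.
double: tangent at (24, 18): λ = (3·24² + 65)/(2·18) ≡ 41/36. 36⁻¹ ≡ 71 (mod 73) since 36·71 = 2556 ≡ 1, so λ ≡ 41·71 ≡ 64.
  x = λ² - 24 - 24 = 4096 - 48 ≡ 33; y = λ·(24 - 33) - 18 ≡ 63. → (33, 63)
double: tangent at (33, 63): λ = (3·33² + 65)/(2·63) ≡ 47/53. 53⁻¹ ≡ 62 (mod 73) since 53·62 = 3286 ≡ 1, so λ ≡ 47·62 ≡ 67.
  x = λ² - 33 - 33 = 4489 - 66 ≡ 43; y = λ·(33 - 43) - 63 ≡ 70. → (43, 70)
4G = (43, 70).
Finally 4G + H:
(43, 70) + (41, 30). λ = (30 - 70)/(41 - 43) ≡ 33/71 mod 73. 71⁻¹ ≡ 36 (mod 73) since 71·36 = 2556 ≡ 1, so λ ≡ 20.
  x = λ² - 43 - 41 = 400 - 84 ≡ 24; y = λ·(43 - 24) - 70 ≡ 18. → (24, 18)

(24, 18)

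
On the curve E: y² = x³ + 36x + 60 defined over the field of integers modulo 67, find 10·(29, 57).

Write P = (29, 57).
Double-and-add on 10 = (1010)₂. Start with P = (29, 57) for the leading 1-bit.
double: tangent at (29, 57): λ = (3·29² + 36)/(2·57) ≡ 13/47. 47⁻¹ ≡ 10 (mod 67), so λ ≡ 13·10 ≡ 63.
  x = λ² - 29 - 29 = 3969 - 58 ≡ 25; y = λ·(29 - 25) - 57 ≡ 61. → (25, 61)
double: tangent at (25, 61): λ = (3·25² + 36)/(2·61) ≡ 35/55. 55⁻¹ ≡ 39 (mod 67) since 55·39 = 2145 ≡ 1, so λ ≡ 35·39 ≡ 25.
  x = λ² - 25 - 25 = 625 - 50 ≡ 39; y = λ·(25 - 39) - 61 ≡ 58. → (39, 58)
add P: (39, 58) + (29, 57). λ = (57 - 58)/(29 - 39) ≡ 66/57 mod 67. 57⁻¹ ≡ 20 (mod 67) since 57·20 = 1140 ≡ 1, so λ ≡ 47.
  x = λ² - 39 - 29 = 2209 - 68 ≡ 64; y = λ·(39 - 64) - 58 ≡ 40. → (64, 40)
double: tangent at (64, 40): λ = (3·64² + 36)/(2·40) ≡ 63/13. 13⁻¹ ≡ 31 (mod 67), so λ ≡ 63·31 ≡ 10.
  x = λ² - 64 - 64 = 100 - 128 ≡ 39; y = λ·(64 - 39) - 40 ≡ 9. → (39, 9)

(39, 9)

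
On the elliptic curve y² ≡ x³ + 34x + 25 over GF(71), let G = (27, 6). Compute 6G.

(2, 39)

Double-and-add on 6 = (110)₂. Start with G = (27, 6) for the leading 1-bit.
double: tangent at (27, 6): λ = (3·27² + 34)/(2·6) ≡ 20/12. 12⁻¹ ≡ 6 (mod 71), so λ ≡ 20·6 ≡ 49.
  x = λ² - 27 - 27 = 2401 - 54 ≡ 4; y = λ·(27 - 4) - 6 ≡ 56. → (4, 56)
add G: (4, 56) + (27, 6). λ = (6 - 56)/(27 - 4) ≡ 21/23 mod 71. 23⁻¹ ≡ 34 (mod 71) since 23·34 = 782 ≡ 1, so λ ≡ 4.
  x = λ² - 4 - 27 = 16 - 31 ≡ 56; y = λ·(4 - 56) - 56 ≡ 20. → (56, 20)
double: tangent at (56, 20): λ = (3·56² + 34)/(2·20) ≡ 70/40. 40⁻¹ ≡ 16 (mod 71) since 40·16 = 640 ≡ 1, so λ ≡ 70·16 ≡ 55.
  x = λ² - 56 - 56 = 3025 - 112 ≡ 2; y = λ·(56 - 2) - 20 ≡ 39. → (2, 39)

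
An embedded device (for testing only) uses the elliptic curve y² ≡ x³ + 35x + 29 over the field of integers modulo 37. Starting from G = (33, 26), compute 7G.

(24, 2)

Double-and-add on 7 = (111)₂. Start with G = (33, 26) for the leading 1-bit.
double: tangent at (33, 26): λ = (3·33² + 35)/(2·26) ≡ 9/15. 15⁻¹ ≡ 5 (mod 37), so λ ≡ 9·5 ≡ 8.
  x = λ² - 33 - 33 = 64 - 66 ≡ 35; y = λ·(33 - 35) - 26 ≡ 32. → (35, 32)
add G: (35, 32) + (33, 26). λ = (26 - 32)/(33 - 35) ≡ 31/35 mod 37. 35⁻¹ ≡ 18 (mod 37), so λ ≡ 3.
  x = λ² - 35 - 33 = 9 - 68 ≡ 15; y = λ·(35 - 15) - 32 ≡ 28. → (15, 28)
double: tangent at (15, 28): λ = (3·15² + 35)/(2·28) ≡ 7/19. 19⁻¹ ≡ 2 (mod 37), so λ ≡ 7·2 ≡ 14.
  x = λ² - 15 - 15 = 196 - 30 ≡ 18; y = λ·(15 - 18) - 28 ≡ 4. → (18, 4)
add G: (18, 4) + (33, 26). λ = (26 - 4)/(33 - 18) ≡ 22/15 mod 37. 15⁻¹ ≡ 5 (mod 37), so λ ≡ 36.
  x = λ² - 18 - 33 = 1296 - 51 ≡ 24; y = λ·(18 - 24) - 4 ≡ 2. → (24, 2)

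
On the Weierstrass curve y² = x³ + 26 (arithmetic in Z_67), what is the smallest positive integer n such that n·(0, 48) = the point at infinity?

3

2P: tangent at (0, 48): λ = (3·0² + 0)/(2·48) ≡ 0/29. 29⁻¹ ≡ 37 (mod 67) since 29·37 = 1073 ≡ 1, so λ ≡ 0·37 ≡ 0.
  x = λ² - 0 - 0 = 0 - 0 ≡ 0; y = λ·(0 - 0) - 48 ≡ 19. → (0, 19)
3P: (0, 19) + (0, 48): same x and y₁ ≡ -y₂, so the sum is the point at infinity.
3P = the point at infinity, so the order is 3.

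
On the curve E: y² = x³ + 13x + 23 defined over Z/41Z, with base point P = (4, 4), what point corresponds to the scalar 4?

(26, 15)

Repeated addition: build up to 4P.
2P: tangent at (4, 4): λ = (3·4² + 13)/(2·4) ≡ 20/8. 8⁻¹ ≡ 36 (mod 41), so λ ≡ 20·36 ≡ 23.
  x = λ² - 4 - 4 = 529 - 8 ≡ 29; y = λ·(4 - 29) - 4 ≡ 36. → (29, 36)
3P: (29, 36) + (4, 4). λ = (4 - 36)/(4 - 29) ≡ 9/16 mod 41. 16⁻¹ ≡ 18 (mod 41) since 16·18 = 288 ≡ 1, so λ ≡ 39.
  x = λ² - 29 - 4 = 1521 - 33 ≡ 12; y = λ·(29 - 12) - 36 ≡ 12. → (12, 12)
4P: (12, 12) + (4, 4). λ = (4 - 12)/(4 - 12) ≡ 33/33 mod 41. 33⁻¹ ≡ 5 (mod 41), so λ ≡ 1.
  x = λ² - 12 - 4 = 1 - 16 ≡ 26; y = λ·(12 - 26) - 12 ≡ 15. → (26, 15)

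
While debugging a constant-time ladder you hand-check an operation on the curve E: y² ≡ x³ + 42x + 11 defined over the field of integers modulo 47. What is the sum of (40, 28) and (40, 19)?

The two points share x = 40 and their y-coordinates satisfy 28 + 19 ≡ 0 (mod 47), so they are inverses. Their sum is 𝒪.

O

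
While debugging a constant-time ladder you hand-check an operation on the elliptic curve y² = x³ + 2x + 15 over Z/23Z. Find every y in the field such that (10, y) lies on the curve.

x³ + 2x + 15 = 1035 ≡ 0 (mod 23).
Only y = 0 satisfies y² ≡ 0.

0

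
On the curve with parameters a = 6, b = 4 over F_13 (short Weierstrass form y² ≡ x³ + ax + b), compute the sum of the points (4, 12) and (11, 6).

(12, 6)

(4, 12) + (11, 6). λ = (6 - 12)/(11 - 4) ≡ 7/7 mod 13. 7⁻¹ ≡ 2 (mod 13), so λ ≡ 1.
  x = λ² - 4 - 11 = 1 - 15 ≡ 12; y = λ·(4 - 12) - 12 ≡ 6. → (12, 6)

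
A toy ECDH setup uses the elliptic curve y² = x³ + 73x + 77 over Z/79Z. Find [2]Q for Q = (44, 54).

(46, 58)

tangent at (44, 54): λ = (3·44² + 73)/(2·54) ≡ 35/29. 29⁻¹ ≡ 30 (mod 79), so λ ≡ 35·30 ≡ 23.
  x = λ² - 44 - 44 = 529 - 88 ≡ 46; y = λ·(44 - 46) - 54 ≡ 58. → (46, 58)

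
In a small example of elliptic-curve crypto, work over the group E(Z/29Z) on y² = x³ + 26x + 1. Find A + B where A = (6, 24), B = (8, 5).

(6, 24) + (8, 5). λ = (5 - 24)/(8 - 6) ≡ 10/2 mod 29. 2⁻¹ ≡ 15 (mod 29) since 2·15 = 30 ≡ 1, so λ ≡ 5.
  x = λ² - 6 - 8 = 25 - 14 ≡ 11; y = λ·(6 - 11) - 24 ≡ 9. → (11, 9)

(11, 9)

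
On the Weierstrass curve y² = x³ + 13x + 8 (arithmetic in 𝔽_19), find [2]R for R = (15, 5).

(15, 14)

tangent at (15, 5): λ = (3·15² + 13)/(2·5) ≡ 4/10. 10⁻¹ ≡ 2 (mod 19) since 10·2 = 20 ≡ 1, so λ ≡ 4·2 ≡ 8.
  x = λ² - 15 - 15 = 64 - 30 ≡ 15; y = λ·(15 - 15) - 5 ≡ 14. → (15, 14)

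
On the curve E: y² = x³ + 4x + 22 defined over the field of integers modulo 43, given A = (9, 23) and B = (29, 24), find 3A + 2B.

First 3A:
Repeated addition: build up to 3A.
2A: tangent at (9, 23): λ = (3·9² + 4)/(2·23) ≡ 32/3. 3⁻¹ ≡ 29 (mod 43) since 3·29 = 87 ≡ 1, so λ ≡ 32·29 ≡ 25.
  x = λ² - 9 - 9 = 625 - 18 ≡ 5; y = λ·(9 - 5) - 23 ≡ 34. → (5, 34)
3A: (5, 34) + (9, 23). λ = (23 - 34)/(9 - 5) ≡ 32/4 mod 43. 4⁻¹ ≡ 11 (mod 43), so λ ≡ 8.
  x = λ² - 5 - 9 = 64 - 14 ≡ 7; y = λ·(5 - 7) - 34 ≡ 36. → (7, 36)
3A = (7, 36).
Next 2B:
Repeated addition: build up to 2B.
2B: tangent at (29, 24): λ = (3·29² + 4)/(2·24) ≡ 33/5. 5⁻¹ ≡ 26 (mod 43), so λ ≡ 33·26 ≡ 41.
  x = λ² - 29 - 29 = 1681 - 58 ≡ 32; y = λ·(29 - 32) - 24 ≡ 25. → (32, 25)
2B = (32, 25).
Finally 3A + 2B:
(7, 36) + (32, 25). λ = (25 - 36)/(32 - 7) ≡ 32/25 mod 43. 25⁻¹ ≡ 31 (mod 43) since 25·31 = 775 ≡ 1, so λ ≡ 3.
  x = λ² - 7 - 32 = 9 - 39 ≡ 13; y = λ·(7 - 13) - 36 ≡ 32. → (13, 32)

(13, 32)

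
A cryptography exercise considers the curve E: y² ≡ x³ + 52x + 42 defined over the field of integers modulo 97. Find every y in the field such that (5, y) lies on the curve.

none

x³ + 52x + 42 = 427 ≡ 39 (mod 97).
39 is a non-residue mod 97; no y exists.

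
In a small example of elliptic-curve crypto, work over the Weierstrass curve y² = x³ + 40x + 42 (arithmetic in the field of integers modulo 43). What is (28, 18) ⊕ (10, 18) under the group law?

(28, 18) + (10, 18). λ = (18 - 18)/(10 - 28) ≡ 0/25 mod 43. 25⁻¹ ≡ 31 (mod 43), so λ ≡ 0.
  x = λ² - 28 - 10 = 0 - 38 ≡ 5; y = λ·(28 - 5) - 18 ≡ 25. → (5, 25)

(5, 25)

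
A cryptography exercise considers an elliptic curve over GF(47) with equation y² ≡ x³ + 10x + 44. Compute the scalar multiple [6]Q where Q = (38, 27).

(7, 38)

Repeated addition: build up to 6Q.
2Q: tangent at (38, 27): λ = (3·38² + 10)/(2·27) ≡ 18/7. 7⁻¹ ≡ 27 (mod 47), so λ ≡ 18·27 ≡ 16.
  x = λ² - 38 - 38 = 256 - 76 ≡ 39; y = λ·(38 - 39) - 27 ≡ 4. → (39, 4)
3Q: (39, 4) + (38, 27). λ = (27 - 4)/(38 - 39) ≡ 23/46 mod 47. 46⁻¹ ≡ 46 (mod 47), so λ ≡ 24.
  x = λ² - 39 - 38 = 576 - 77 ≡ 29; y = λ·(39 - 29) - 4 ≡ 1. → (29, 1)
4Q: (29, 1) + (38, 27). λ = (27 - 1)/(38 - 29) ≡ 26/9 mod 47. 9⁻¹ ≡ 21 (mod 47), so λ ≡ 29.
  x = λ² - 29 - 38 = 841 - 67 ≡ 22; y = λ·(29 - 22) - 1 ≡ 14. → (22, 14)
5Q: (22, 14) + (38, 27). λ = (27 - 14)/(38 - 22) ≡ 13/16 mod 47. 16⁻¹ ≡ 3 (mod 47), so λ ≡ 39.
  x = λ² - 22 - 38 = 1521 - 60 ≡ 4; y = λ·(22 - 4) - 14 ≡ 30. → (4, 30)
6Q: (4, 30) + (38, 27). λ = (27 - 30)/(38 - 4) ≡ 44/34 mod 47. 34⁻¹ ≡ 18 (mod 47) since 34·18 = 612 ≡ 1, so λ ≡ 40.
  x = λ² - 4 - 38 = 1600 - 42 ≡ 7; y = λ·(4 - 7) - 30 ≡ 38. → (7, 38)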